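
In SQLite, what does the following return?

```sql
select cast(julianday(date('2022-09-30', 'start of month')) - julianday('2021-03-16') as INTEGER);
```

`start of month` rewinds 2022-09-30 to 2022-09-01.
15 days remain in March 2021 after the 16th (31 − 16).
Full months from April 2021 through August 2022 contribute their day counts.
Then 1 day into September 2022.
Total: 15 + 30 + 31 + 30 + 31 + 31 + 30 + 31 + 30 + 31 + 31 + 28 + 31 + 30 + 31 + 30 + 31 + 31 + 1 = 534.

534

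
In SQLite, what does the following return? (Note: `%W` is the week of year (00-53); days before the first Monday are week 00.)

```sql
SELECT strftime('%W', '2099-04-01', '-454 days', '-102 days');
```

37

First apply '-454 days', '-102 days': 2099-04-01 → 2097-09-22.
2097-09-22 is a Sunday. SQLite's %W counts Mondays since the year started; the result is 37.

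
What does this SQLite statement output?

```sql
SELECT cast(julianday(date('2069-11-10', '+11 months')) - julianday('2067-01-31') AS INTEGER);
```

1348

Adding +11 months to 2069-11-10 gives 2070-10-10.
0 days remain in January 2067 after the 31st (31 − 31).
Full months from February 2067 through September 2070 contribute their day counts.
Then 10 days into October 2070.
Total: 0 + 28 + 31 + 30 + 31 + 30 + 31 + 31 + 30 + 31 + 30 + 31 + 31 + 29 + 31 + 30 + 31 + 30 + 31 + 31 + 30 + 31 + 30 + 31 + 31 + 28 + 31 + 30 + 31 + 30 + 31 + 31 + 30 + 31 + 30 + 31 + 31 + 28 + 31 + 30 + 31 + 30 + 31 + 31 + 30 + 10 = 1348.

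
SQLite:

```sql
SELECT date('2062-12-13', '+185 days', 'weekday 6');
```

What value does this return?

Applying '+185 days' to 2062-12-13: counting 185 days forward gives 2063-06-16.
`weekday 6` advances to the next Saturday; 2063-06-16 is already a Saturday, so it stays at 2063-06-16.

2063-06-16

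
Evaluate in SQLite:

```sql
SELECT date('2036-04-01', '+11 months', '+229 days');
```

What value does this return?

Adding +11 months to 2036-04-01 gives 2037-03-01.
Applying '+229 days' to 2037-03-01: counting 229 days forward gives 2037-10-16.

2037-10-16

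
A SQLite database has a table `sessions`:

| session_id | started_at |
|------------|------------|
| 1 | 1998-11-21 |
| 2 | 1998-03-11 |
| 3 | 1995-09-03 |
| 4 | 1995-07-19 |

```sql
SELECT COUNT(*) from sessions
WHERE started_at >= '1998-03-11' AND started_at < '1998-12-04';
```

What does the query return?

Rows in [1998-03-11, 1998-12-04): 1998-11-21, 1998-03-11 → 2 rows.

2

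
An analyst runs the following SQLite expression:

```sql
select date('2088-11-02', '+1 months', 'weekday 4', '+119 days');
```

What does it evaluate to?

2089-03-31

Adding +1 month to 2088-11-02 gives 2088-12-02.
`weekday 4` advances to the next Thursday; 2088-12-02 is already a Thursday, so it stays at 2088-12-02.
Applying '+119 days' to 2088-12-02: counting 119 days forward gives 2089-03-31.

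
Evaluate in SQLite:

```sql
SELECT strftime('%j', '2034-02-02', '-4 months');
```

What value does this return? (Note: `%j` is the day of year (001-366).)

First apply '-4 months': 2034-02-02 → 2033-10-02.
Day-of-year for 2033-10-02: days since 2033-01-01 inclusive = 275, zero-padded to 275.

275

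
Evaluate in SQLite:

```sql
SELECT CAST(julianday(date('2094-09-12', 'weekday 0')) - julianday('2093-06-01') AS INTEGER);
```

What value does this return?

`weekday 0` advances to the next Sunday; 2094-09-12 is already a Sunday, so it stays at 2094-09-12.
29 days remain in June 2093 after the 1st (30 − 1).
Full months from July 2093 through August 2094 contribute their day counts.
Then 12 days into September 2094.
Total: 29 + 31 + 31 + 30 + 31 + 30 + 31 + 31 + 28 + 31 + 30 + 31 + 30 + 31 + 31 + 12 = 468.

468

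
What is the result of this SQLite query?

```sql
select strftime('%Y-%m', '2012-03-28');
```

`%Y-%m` extracts the year-month: 2012-03.

2012-03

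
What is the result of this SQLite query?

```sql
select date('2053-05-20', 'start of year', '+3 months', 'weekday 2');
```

2053-04-01

`start of year` rewinds 2053-05-20 to 2053-01-01.
Adding +3 months to 2053-01-01 gives 2053-04-01.
`weekday 2` advances to the next Tuesday; 2053-04-01 is already a Tuesday, so it stays at 2053-04-01.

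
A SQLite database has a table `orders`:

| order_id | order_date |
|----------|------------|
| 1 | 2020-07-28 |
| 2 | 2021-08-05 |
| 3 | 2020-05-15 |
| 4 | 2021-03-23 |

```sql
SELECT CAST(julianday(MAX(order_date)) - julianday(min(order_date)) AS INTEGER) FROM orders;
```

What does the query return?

MIN = 2020-05-15, MAX = 2021-08-05.
16 days remain in May 2020 after the 15th (31 − 15).
Full months from June 2020 through July 2021 contribute their day counts.
Then 5 days into August 2021.
Total: 16 + 30 + 31 + 31 + 30 + 31 + 30 + 31 + 31 + 28 + 31 + 30 + 31 + 30 + 31 + 5 = 447.

447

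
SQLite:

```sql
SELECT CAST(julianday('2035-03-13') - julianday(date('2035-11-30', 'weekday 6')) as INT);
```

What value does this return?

`weekday 6` advances to the next Saturday; 2035-11-30 is a Friday, so it moves forward to 2035-12-01.
18 days remain in March 2035 after the 13th (31 − 13).
Full months from April 2035 through November 2035 contribute their day counts.
Then 1 day into December 2035.
Total: 18 + 30 + 31 + 30 + 31 + 31 + 30 + 31 + 30 + 1 = 263.
The subtraction is earlier − later, so the result is −263 → -263.

-263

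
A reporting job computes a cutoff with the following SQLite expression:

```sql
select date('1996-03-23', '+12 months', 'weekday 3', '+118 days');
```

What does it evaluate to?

Adding +12 months to 1996-03-23 gives 1997-03-23.
`weekday 3` advances to the next Wednesday; 1997-03-23 is a Sunday, so it moves forward to 1997-03-26.
Applying '+118 days' to 1997-03-26: counting 118 days forward gives 1997-07-22.

1997-07-22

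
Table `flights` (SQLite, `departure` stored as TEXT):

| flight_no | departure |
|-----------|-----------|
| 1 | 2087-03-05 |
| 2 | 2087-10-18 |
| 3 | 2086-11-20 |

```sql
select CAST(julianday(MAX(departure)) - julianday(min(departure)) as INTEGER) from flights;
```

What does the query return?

MIN = 2086-11-20, MAX = 2087-10-18.
10 days remain in November 2086 after the 20th (30 − 20).
Full months from December 2086 through September 2087 contribute their day counts.
Then 18 days into October 2087.
Total: 10 + 31 + 31 + 28 + 31 + 30 + 31 + 30 + 31 + 31 + 30 + 18 = 332.

332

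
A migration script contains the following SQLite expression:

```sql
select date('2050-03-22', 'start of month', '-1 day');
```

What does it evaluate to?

2050-02-28

`start of month` rewinds 2050-03-22 to 2050-03-01.
Going back 1 day from 2050-03-01 reaches 2050-02-28 (last day of February, 28 days).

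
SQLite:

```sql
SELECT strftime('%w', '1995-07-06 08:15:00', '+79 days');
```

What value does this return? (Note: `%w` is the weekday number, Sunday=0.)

6

First apply '+79 days': 1995-07-06 08:15:00 → 1995-09-23 08:15:00.
1995-09-23 is a Saturday; with Sunday=0 that is 6.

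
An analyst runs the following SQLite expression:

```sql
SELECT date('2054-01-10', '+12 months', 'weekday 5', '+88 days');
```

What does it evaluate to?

2055-04-13

Adding +12 months to 2054-01-10 gives 2055-01-10.
`weekday 5` advances to the next Friday; 2055-01-10 is a Sunday, so it moves forward to 2055-01-15.
Applying '+88 days' to 2055-01-15: counting 88 days forward gives 2055-04-13.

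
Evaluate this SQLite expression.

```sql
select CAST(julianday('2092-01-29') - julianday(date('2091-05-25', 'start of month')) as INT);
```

273

`start of month` rewinds 2091-05-25 to 2091-05-01.
30 days remain in May 2091 after the 1st (31 − 1).
Full months from June 2091 through December 2091 contribute their day counts.
Then 29 days into January 2092.
Total: 30 + 30 + 31 + 31 + 30 + 31 + 30 + 31 + 29 = 273.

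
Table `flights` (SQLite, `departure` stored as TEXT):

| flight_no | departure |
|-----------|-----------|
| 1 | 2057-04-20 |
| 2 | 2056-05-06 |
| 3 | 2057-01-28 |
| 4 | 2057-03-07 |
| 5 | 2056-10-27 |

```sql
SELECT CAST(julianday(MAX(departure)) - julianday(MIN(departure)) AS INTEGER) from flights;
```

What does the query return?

MIN = 2056-05-06, MAX = 2057-04-20.
25 days remain in May 2056 after the 6th (31 − 6).
Full months from June 2056 through March 2057 contribute their day counts.
Then 20 days into April 2057.
Total: 25 + 30 + 31 + 31 + 30 + 31 + 30 + 31 + 31 + 28 + 31 + 20 = 349.

349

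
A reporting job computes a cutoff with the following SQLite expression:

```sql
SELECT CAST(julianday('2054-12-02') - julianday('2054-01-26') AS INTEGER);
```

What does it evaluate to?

5 days remain in January 2054 after the 26th (31 − 26).
Full months from February 2054 through November 2054 contribute their day counts.
Then 2 days into December 2054.
Total: 5 + 28 + 31 + 30 + 31 + 30 + 31 + 31 + 30 + 31 + 30 + 2 = 310.

310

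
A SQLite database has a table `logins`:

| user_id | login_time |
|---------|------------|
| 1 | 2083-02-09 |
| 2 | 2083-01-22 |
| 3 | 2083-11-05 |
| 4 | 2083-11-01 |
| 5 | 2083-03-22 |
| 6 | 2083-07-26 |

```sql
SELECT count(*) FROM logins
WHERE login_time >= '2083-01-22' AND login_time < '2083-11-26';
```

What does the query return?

Rows in [2083-01-22, 2083-11-26): 2083-02-09, 2083-01-22, 2083-11-05, 2083-11-01, 2083-03-22, 2083-07-26 → 6 rows.

6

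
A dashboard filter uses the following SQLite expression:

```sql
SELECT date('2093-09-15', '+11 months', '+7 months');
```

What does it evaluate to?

Adding +11 months to 2093-09-15 gives 2094-08-15.
Adding +7 months to 2094-08-15 gives 2095-03-15.

2095-03-15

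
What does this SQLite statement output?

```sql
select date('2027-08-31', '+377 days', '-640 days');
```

Applying '+377 days' to 2027-08-31: counting 377 days forward gives 2028-09-11.
Applying '-640 days' to 2028-09-11: counting 640 days back gives 2026-12-11.

2026-12-11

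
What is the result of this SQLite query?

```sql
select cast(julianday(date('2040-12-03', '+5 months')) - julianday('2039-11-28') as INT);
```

Adding +5 months to 2040-12-03 gives 2041-05-03.
2 days remain in November 2039 after the 28th (30 − 28).
Full months from December 2039 through April 2041 contribute their day counts.
Then 3 days into May 2041.
Total: 2 + 31 + 31 + 29 + 31 + 30 + 31 + 30 + 31 + 31 + 30 + 31 + 30 + 31 + 31 + 28 + 31 + 30 + 3 = 522.

522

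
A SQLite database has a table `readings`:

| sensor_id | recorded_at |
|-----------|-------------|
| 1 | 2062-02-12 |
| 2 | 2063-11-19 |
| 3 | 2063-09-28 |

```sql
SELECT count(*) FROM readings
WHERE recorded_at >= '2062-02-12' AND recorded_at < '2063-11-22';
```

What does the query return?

3

Rows in [2062-02-12, 2063-11-22): 2062-02-12, 2063-11-19, 2063-09-28 → 3 rows.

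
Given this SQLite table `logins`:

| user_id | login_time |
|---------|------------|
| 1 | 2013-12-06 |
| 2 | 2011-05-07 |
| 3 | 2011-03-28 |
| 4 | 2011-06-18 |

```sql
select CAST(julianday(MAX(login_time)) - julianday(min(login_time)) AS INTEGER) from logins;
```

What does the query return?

984

MIN = 2011-03-28, MAX = 2013-12-06.
3 days remain in March 2011 after the 28th (31 − 28).
Full months from April 2011 through November 2013 contribute their day counts.
Then 6 days into December 2013.
Total: 3 + 30 + 31 + 30 + 31 + 31 + 30 + 31 + 30 + 31 + 31 + 29 + 31 + 30 + 31 + 30 + 31 + 31 + 30 + 31 + 30 + 31 + 31 + 28 + 31 + 30 + 31 + 30 + 31 + 31 + 30 + 31 + 30 + 6 = 984.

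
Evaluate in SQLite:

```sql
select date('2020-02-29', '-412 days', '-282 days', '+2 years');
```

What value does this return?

Applying '-412 days' to 2020-02-29: counting 412 days back gives 2019-01-13.
Applying '-282 days' to 2019-01-13: counting 282 days back gives 2018-04-06.
Adding +2 years to 2018-04-06 gives 2020-04-06.

2020-04-06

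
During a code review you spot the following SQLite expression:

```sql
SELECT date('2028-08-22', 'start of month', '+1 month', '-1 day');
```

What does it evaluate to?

`start of month` rewinds 2028-08-22 to 2028-08-01.
Adding +1 month to 2028-08-01 gives 2028-09-01.
Going back 1 day from 2028-09-01 reaches 2028-08-31 (last day of August, 31 days).

2028-08-31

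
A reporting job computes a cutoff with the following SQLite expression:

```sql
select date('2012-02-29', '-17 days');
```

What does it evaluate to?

2012-02-12

Going back 17 days within February lands on 2012-02-12.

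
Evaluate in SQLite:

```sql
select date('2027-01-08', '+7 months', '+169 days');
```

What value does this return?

2028-01-24

Adding +7 months to 2027-01-08 gives 2027-08-08.
Applying '+169 days' to 2027-08-08: counting 169 days forward gives 2028-01-24.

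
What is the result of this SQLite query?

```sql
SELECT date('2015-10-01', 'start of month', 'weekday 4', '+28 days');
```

2015-10-29

`start of month` rewinds 2015-10-01 to 2015-10-01.
`weekday 4` advances to the next Thursday; 2015-10-01 is already a Thursday, so it stays at 2015-10-01.
Advancing 28 more days within October lands on 2015-10-29.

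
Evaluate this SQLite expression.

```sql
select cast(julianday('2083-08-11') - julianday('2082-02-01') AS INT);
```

556

27 days remain in February 2082 after the 1st (28 − 1).
Full months from March 2082 through July 2083 contribute their day counts.
Then 11 days into August 2083.
Total: 27 + 31 + 30 + 31 + 30 + 31 + 31 + 30 + 31 + 30 + 31 + 31 + 28 + 31 + 30 + 31 + 30 + 31 + 11 = 556.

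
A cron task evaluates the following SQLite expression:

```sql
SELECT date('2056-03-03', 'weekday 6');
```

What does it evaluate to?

2056-03-04

`weekday 6` advances to the next Saturday; 2056-03-03 is a Friday, so it moves forward to 2056-03-04.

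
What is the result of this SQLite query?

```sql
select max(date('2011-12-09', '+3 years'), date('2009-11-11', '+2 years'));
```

2014-12-09

date('2011-12-09', '+3 years') → 2014-12-09.
date('2009-11-11', '+2 years') → 2011-11-11.
Later of the two is 2014-12-09.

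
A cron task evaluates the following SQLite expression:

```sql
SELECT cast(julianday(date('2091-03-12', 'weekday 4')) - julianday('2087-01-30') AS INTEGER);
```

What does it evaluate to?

1505

`weekday 4` advances to the next Thursday; 2091-03-12 is a Monday, so it moves forward to 2091-03-15.
1 day remains in January 2087 after the 30th (31 − 30).
Full months from February 2087 through February 2091 contribute their day counts.
Then 15 days into March 2091.
Total: 1 + 28 + 31 + 30 + 31 + 30 + 31 + 31 + 30 + 31 + 30 + 31 + 31 + 29 + 31 + 30 + 31 + 30 + 31 + 31 + 30 + 31 + 30 + 31 + 31 + 28 + 31 + 30 + 31 + 30 + 31 + 31 + 30 + 31 + 30 + 31 + 31 + 28 + 31 + 30 + 31 + 30 + 31 + 31 + 30 + 31 + 30 + 31 + 31 + 28 + 15 = 1505.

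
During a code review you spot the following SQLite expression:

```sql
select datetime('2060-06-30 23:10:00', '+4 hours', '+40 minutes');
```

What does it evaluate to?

+4 hours from 2060-06-30 23:10:00 is 2060-07-01 03:10:00 (crosses midnight).
+40 minutes from 2060-07-01 03:10:00 is 2060-07-01 03:50:00.

2060-07-01 03:50:00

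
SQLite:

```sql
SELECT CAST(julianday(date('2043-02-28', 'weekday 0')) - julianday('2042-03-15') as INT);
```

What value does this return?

`weekday 0` advances to the next Sunday; 2043-02-28 is a Saturday, so it moves forward to 2043-03-01.
16 days remain in March 2042 after the 15th (31 − 15).
Full months from April 2042 through February 2043 contribute their day counts.
Then 1 day into March 2043.
Total: 16 + 30 + 31 + 30 + 31 + 31 + 30 + 31 + 30 + 31 + 31 + 28 + 1 = 351.

351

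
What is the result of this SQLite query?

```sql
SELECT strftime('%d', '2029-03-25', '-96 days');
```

First apply '-96 days': 2029-03-25 → 2028-12-19.
`%d` extracts the 2-digit day of month: 19.

19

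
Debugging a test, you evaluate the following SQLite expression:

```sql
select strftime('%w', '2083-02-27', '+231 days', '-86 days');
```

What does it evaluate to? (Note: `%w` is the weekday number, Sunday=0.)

4

First apply '+231 days', '-86 days': 2083-02-27 → 2083-07-22.
2083-07-22 is a Thursday; with Sunday=0 that is 4.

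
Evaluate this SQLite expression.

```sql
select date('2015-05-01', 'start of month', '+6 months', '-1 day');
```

`start of month` rewinds 2015-05-01 to 2015-05-01.
Adding +6 months to 2015-05-01 gives 2015-11-01.
Going back 1 day from 2015-11-01 reaches 2015-10-31 (last day of October, 31 days).

2015-10-31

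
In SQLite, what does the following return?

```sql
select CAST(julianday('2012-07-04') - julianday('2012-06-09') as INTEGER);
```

25

21 days remain in June 2012 after the 9th (30 − 9).
Then 4 days into July 2012.
Total: 21 + 4 = 25.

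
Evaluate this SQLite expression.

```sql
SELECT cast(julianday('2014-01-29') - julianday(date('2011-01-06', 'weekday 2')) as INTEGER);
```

1114

`weekday 2` advances to the next Tuesday; 2011-01-06 is a Thursday, so it moves forward to 2011-01-11.
20 days remain in January 2011 after the 11th (31 − 11).
Full months from February 2011 through December 2013 contribute their day counts.
Then 29 days into January 2014.
Total: 20 + 28 + 31 + 30 + 31 + 30 + 31 + 31 + 30 + 31 + 30 + 31 + 31 + 29 + 31 + 30 + 31 + 30 + 31 + 31 + 30 + 31 + 30 + 31 + 31 + 28 + 31 + 30 + 31 + 30 + 31 + 31 + 30 + 31 + 30 + 31 + 29 = 1114.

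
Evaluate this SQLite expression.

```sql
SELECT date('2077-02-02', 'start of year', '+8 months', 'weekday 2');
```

`start of year` rewinds 2077-02-02 to 2077-01-01.
Adding +8 months to 2077-01-01 gives 2077-09-01.
`weekday 2` advances to the next Tuesday; 2077-09-01 is a Wednesday, so it moves forward to 2077-09-07.

2077-09-07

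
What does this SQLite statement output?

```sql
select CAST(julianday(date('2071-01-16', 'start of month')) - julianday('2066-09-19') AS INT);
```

1565

`start of month` rewinds 2071-01-16 to 2071-01-01.
11 days remain in September 2066 after the 19th (30 − 19).
Full months from October 2066 through December 2070 contribute their day counts.
Then 1 day into January 2071.
Total: 11 + 31 + 30 + 31 + 31 + 28 + 31 + 30 + 31 + 30 + 31 + 31 + 30 + 31 + 30 + 31 + 31 + 29 + 31 + 30 + 31 + 30 + 31 + 31 + 30 + 31 + 30 + 31 + 31 + 28 + 31 + 30 + 31 + 30 + 31 + 31 + 30 + 31 + 30 + 31 + 31 + 28 + 31 + 30 + 31 + 30 + 31 + 31 + 30 + 31 + 30 + 31 + 1 = 1565.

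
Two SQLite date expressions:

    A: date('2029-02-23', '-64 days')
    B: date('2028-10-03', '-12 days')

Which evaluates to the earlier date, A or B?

B

A = 2028-12-21.
B = 2028-09-21.
B is earlier.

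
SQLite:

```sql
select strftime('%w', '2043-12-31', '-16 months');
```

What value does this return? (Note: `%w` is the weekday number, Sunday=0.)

0

First apply '-16 months': 2043-12-31 → 2042-08-31.
2042-08-31 is a Sunday; with Sunday=0 that is 0.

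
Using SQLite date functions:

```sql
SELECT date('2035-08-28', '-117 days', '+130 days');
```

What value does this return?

Applying '-117 days' to 2035-08-28: counting 117 days back gives 2035-05-03.
Applying '+130 days' to 2035-05-03: counting 130 days forward gives 2035-09-10.

2035-09-10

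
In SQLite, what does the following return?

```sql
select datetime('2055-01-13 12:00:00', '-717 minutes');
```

2055-01-13 00:03:00

717 minutes = 11h 57m; -717 minutes from 2055-01-13 12:00:00 is 2055-01-13 00:03:00.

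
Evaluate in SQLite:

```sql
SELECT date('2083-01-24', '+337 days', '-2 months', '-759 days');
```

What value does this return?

Applying '+337 days' to 2083-01-24: counting 337 days forward gives 2083-12-27.
Adding -2 months to 2083-12-27 gives 2083-10-27.
Applying '-759 days' to 2083-10-27: counting 759 days back gives 2081-09-28.

2081-09-28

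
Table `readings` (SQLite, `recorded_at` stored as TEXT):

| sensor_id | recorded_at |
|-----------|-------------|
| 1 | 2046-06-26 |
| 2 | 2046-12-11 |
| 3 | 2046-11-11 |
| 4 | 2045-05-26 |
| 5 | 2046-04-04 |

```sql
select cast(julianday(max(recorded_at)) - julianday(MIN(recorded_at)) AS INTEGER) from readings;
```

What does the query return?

MIN = 2045-05-26, MAX = 2046-12-11.
5 days remain in May 2045 after the 26th (31 − 26).
Full months from June 2045 through November 2046 contribute their day counts.
Then 11 days into December 2046.
Total: 5 + 30 + 31 + 31 + 30 + 31 + 30 + 31 + 31 + 28 + 31 + 30 + 31 + 30 + 31 + 31 + 30 + 31 + 30 + 11 = 564.

564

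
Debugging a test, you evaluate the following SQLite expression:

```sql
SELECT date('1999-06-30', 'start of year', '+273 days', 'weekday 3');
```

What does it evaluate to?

`start of year` rewinds 1999-06-30 to 1999-01-01.
Applying '+273 days' to 1999-01-01: counting 273 days forward gives 1999-10-01.
`weekday 3` advances to the next Wednesday; 1999-10-01 is a Friday, so it moves forward to 1999-10-06.

1999-10-06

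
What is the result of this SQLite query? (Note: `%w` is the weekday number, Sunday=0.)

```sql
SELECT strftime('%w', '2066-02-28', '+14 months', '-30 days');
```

2

First apply '+14 months', '-30 days': 2066-02-28 → 2067-03-29.
2067-03-29 is a Tuesday; with Sunday=0 that is 2.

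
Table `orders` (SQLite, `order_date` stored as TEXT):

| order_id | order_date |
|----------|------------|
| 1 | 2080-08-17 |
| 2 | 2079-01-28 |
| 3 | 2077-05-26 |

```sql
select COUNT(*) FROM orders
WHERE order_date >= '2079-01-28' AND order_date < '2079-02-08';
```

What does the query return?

1

Rows in [2079-01-28, 2079-02-08): 2079-01-28 → 1 row.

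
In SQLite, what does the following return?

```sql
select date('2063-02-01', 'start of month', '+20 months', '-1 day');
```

2064-09-30

`start of month` rewinds 2063-02-01 to 2063-02-01.
Adding +20 months to 2063-02-01 gives 2064-10-01.
Going back 1 day from 2064-10-01 reaches 2064-09-30 (last day of September, 30 days).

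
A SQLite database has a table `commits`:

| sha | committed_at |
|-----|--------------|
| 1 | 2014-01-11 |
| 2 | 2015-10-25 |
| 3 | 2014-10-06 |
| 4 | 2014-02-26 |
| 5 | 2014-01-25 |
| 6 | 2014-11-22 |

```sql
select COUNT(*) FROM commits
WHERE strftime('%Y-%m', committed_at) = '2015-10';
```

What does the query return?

1

Rows with year-month 2015-10: 2015-10-25 → 1.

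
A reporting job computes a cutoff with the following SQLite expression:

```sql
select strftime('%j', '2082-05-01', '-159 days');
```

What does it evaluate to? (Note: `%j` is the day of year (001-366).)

First apply '-159 days': 2082-05-01 → 2081-11-23.
Day-of-year for 2081-11-23: days since 2081-01-01 inclusive = 327, zero-padded to 327.

327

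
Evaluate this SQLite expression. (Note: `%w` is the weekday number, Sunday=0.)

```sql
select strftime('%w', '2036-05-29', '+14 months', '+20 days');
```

2

First apply '+14 months', '+20 days': 2036-05-29 → 2037-08-18.
2037-08-18 is a Tuesday; with Sunday=0 that is 2.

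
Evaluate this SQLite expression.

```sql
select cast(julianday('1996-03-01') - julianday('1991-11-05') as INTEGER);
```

25 days remain in November 1991 after the 5th (30 − 5).
Full months from December 1991 through February 1996 contribute their day counts.
Then 1 day into March 1996.
Total: 25 + 31 + 31 + 29 + 31 + 30 + 31 + 30 + 31 + 31 + 30 + 31 + 30 + 31 + 31 + 28 + 31 + 30 + 31 + 30 + 31 + 31 + 30 + 31 + 30 + 31 + 31 + 28 + 31 + 30 + 31 + 30 + 31 + 31 + 30 + 31 + 30 + 31 + 31 + 28 + 31 + 30 + 31 + 30 + 31 + 31 + 30 + 31 + 30 + 31 + 31 + 29 + 1 = 1578.

1578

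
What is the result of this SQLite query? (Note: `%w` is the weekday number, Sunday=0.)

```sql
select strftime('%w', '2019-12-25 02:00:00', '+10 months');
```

0

First apply '+10 months': 2019-12-25 02:00:00 → 2020-10-25 02:00:00.
2020-10-25 is a Sunday; with Sunday=0 that is 0.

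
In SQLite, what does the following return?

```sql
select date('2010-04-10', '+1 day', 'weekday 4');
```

Advancing 1 more day within April lands on 2010-04-11.
`weekday 4` advances to the next Thursday; 2010-04-11 is a Sunday, so it moves forward to 2010-04-15.

2010-04-15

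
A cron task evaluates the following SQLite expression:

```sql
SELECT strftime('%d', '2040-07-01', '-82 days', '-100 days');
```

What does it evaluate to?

First apply '-82 days', '-100 days': 2040-07-01 → 2040-01-01.
`%d` extracts the 2-digit day of month: 01.

01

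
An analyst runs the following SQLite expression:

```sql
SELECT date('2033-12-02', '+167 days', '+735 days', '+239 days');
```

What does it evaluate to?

Applying '+167 days' to 2033-12-02: counting 167 days forward gives 2034-05-18.
Applying '+735 days' to 2034-05-18: counting 735 days forward gives 2036-05-22.
Applying '+239 days' to 2036-05-22: counting 239 days forward gives 2037-01-16.

2037-01-16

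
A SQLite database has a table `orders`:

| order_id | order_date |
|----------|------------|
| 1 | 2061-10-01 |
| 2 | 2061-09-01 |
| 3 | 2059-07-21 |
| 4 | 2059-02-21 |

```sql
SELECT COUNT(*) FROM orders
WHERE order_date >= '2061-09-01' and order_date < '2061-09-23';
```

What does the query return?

Rows in [2061-09-01, 2061-09-23): 2061-09-01 → 1 row.

1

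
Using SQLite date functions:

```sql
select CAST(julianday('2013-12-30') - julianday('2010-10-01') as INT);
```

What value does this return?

1186

30 days remain in October 2010 after the 1st (31 − 1).
Full months from November 2010 through November 2013 contribute their day counts.
Then 30 days into December 2013.
Total: 30 + 30 + 31 + 31 + 28 + 31 + 30 + 31 + 30 + 31 + 31 + 30 + 31 + 30 + 31 + 31 + 29 + 31 + 30 + 31 + 30 + 31 + 31 + 30 + 31 + 30 + 31 + 31 + 28 + 31 + 30 + 31 + 30 + 31 + 31 + 30 + 31 + 30 + 30 = 1186.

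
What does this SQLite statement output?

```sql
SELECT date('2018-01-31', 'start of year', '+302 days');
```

`start of year` rewinds 2018-01-31 to 2018-01-01.
Applying '+302 days' to 2018-01-01: counting 302 days forward gives 2018-10-30.

2018-10-30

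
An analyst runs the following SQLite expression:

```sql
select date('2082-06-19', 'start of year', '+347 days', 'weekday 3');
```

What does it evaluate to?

`start of year` rewinds 2082-06-19 to 2082-01-01.
Applying '+347 days' to 2082-01-01: counting 347 days forward gives 2082-12-14.
`weekday 3` advances to the next Wednesday; 2082-12-14 is a Monday, so it moves forward to 2082-12-16.

2082-12-16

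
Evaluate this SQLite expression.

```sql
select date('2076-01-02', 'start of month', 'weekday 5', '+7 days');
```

`start of month` rewinds 2076-01-02 to 2076-01-01.
`weekday 5` advances to the next Friday; 2076-01-01 is a Wednesday, so it moves forward to 2076-01-03.
Advancing 7 more days within January lands on 2076-01-10.

2076-01-10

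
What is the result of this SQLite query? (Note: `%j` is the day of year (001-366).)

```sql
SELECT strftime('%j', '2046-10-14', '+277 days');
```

First apply '+277 days': 2046-10-14 → 2047-07-18.
Day-of-year for 2047-07-18: days since 2047-01-01 inclusive = 199, zero-padded to 199.

199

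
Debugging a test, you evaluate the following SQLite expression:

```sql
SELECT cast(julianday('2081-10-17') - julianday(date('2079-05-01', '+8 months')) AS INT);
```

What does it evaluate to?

655

Adding +8 months to 2079-05-01 gives 2080-01-01.
30 days remain in January 2080 after the 1st (31 − 1).
Full months from February 2080 through September 2081 contribute their day counts.
Then 17 days into October 2081.
Total: 30 + 29 + 31 + 30 + 31 + 30 + 31 + 31 + 30 + 31 + 30 + 31 + 31 + 28 + 31 + 30 + 31 + 30 + 31 + 31 + 30 + 17 = 655.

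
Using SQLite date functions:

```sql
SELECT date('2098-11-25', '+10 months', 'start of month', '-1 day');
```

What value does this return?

2099-08-31

Adding +10 months to 2098-11-25 gives 2099-09-25.
`start of month` rewinds 2099-09-25 to 2099-09-01.
Going back 1 day from 2099-09-01 reaches 2099-08-31 (last day of August, 31 days).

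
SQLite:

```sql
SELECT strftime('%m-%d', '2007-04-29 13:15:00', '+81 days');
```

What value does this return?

07-19

First apply '+81 days': 2007-04-29 13:15:00 → 2007-07-19 13:15:00.
`%m-%d` extracts the month-day: 07-19.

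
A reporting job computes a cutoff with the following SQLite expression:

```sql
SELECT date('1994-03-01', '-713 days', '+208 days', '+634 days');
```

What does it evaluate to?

1994-07-08

Applying '-713 days' to 1994-03-01: counting 713 days back gives 1992-03-18.
Applying '+208 days' to 1992-03-18: counting 208 days forward gives 1992-10-12.
Applying '+634 days' to 1992-10-12: counting 634 days forward gives 1994-07-08.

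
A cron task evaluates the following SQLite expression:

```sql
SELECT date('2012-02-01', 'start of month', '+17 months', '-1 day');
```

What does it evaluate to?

`start of month` rewinds 2012-02-01 to 2012-02-01.
Adding +17 months to 2012-02-01 gives 2013-07-01.
Going back 1 day from 2013-07-01 reaches 2013-06-30 (last day of June, 30 days).

2013-06-30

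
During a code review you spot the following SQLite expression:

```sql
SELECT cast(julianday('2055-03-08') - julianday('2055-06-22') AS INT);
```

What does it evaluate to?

23 days remain in March 2055 after the 8th (31 − 8).
April 2055: 30 days.
May 2055: 31 days.
Then 22 days into June 2055.
Total: 23 + 30 + 31 + 22 = 106.
The subtraction is earlier − later, so the result is −106 → -106.

-106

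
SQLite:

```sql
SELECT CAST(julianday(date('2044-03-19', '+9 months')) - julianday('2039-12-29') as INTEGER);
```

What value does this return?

1817

Adding +9 months to 2044-03-19 gives 2044-12-19.
2 days remain in December 2039 after the 29th (31 − 29).
Full months from January 2040 through November 2044 contribute their day counts.
Then 19 days into December 2044.
Total: 2 + 31 + 29 + 31 + 30 + 31 + 30 + 31 + 31 + 30 + 31 + 30 + 31 + 31 + 28 + 31 + 30 + 31 + 30 + 31 + 31 + 30 + 31 + 30 + 31 + 31 + 28 + 31 + 30 + 31 + 30 + 31 + 31 + 30 + 31 + 30 + 31 + 31 + 28 + 31 + 30 + 31 + 30 + 31 + 31 + 30 + 31 + 30 + 31 + 31 + 29 + 31 + 30 + 31 + 30 + 31 + 31 + 30 + 31 + 30 + 19 = 1817.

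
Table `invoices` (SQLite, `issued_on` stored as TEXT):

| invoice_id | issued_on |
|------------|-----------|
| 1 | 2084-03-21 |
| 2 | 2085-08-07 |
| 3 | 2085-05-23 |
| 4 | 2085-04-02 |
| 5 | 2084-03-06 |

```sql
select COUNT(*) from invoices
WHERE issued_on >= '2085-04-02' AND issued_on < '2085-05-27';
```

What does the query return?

Rows in [2085-04-02, 2085-05-27): 2085-05-23, 2085-04-02 → 2 rows.

2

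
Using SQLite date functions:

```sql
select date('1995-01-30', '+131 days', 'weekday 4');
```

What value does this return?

Applying '+131 days' to 1995-01-30: counting 131 days forward gives 1995-06-10.
`weekday 4` advances to the next Thursday; 1995-06-10 is a Saturday, so it moves forward to 1995-06-15.

1995-06-15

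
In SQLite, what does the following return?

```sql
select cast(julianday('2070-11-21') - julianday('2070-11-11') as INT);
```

10

Both dates are in November 2070: 21 − 11 = 10.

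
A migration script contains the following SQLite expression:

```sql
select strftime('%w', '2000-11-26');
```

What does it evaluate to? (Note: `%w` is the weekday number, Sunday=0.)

0

2000-11-26 is a Sunday; with Sunday=0 that is 0.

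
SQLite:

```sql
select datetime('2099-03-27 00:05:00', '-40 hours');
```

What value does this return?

-40 hours from 2099-03-27 00:05:00 is 2099-03-25 08:05:00 (crosses midnight).

2099-03-25 08:05:00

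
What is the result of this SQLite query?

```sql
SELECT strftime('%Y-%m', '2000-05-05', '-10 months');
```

First apply '-10 months': 2000-05-05 → 1999-07-05.
`%Y-%m` extracts the year-month: 1999-07.

1999-07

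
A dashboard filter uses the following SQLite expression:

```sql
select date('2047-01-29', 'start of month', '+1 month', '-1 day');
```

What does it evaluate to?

`start of month` rewinds 2047-01-29 to 2047-01-01.
Adding +1 month to 2047-01-01 gives 2047-02-01.
Going back 1 day from 2047-02-01 reaches 2047-01-31 (last day of January, 31 days).

2047-01-31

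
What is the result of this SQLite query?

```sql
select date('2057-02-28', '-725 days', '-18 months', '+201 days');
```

Applying '-725 days' to 2057-02-28: counting 725 days back gives 2055-03-06.
Adding -18 months to 2055-03-06 gives 2053-09-06.
Applying '+201 days' to 2053-09-06: counting 201 days forward gives 2054-03-26.

2054-03-26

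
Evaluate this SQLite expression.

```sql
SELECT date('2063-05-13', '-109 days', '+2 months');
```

2063-03-24

Applying '-109 days' to 2063-05-13: counting 109 days back gives 2063-01-24.
Adding +2 months to 2063-01-24 gives 2063-03-24.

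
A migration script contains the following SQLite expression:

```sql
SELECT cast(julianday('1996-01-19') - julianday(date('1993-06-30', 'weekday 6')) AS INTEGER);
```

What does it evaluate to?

`weekday 6` advances to the next Saturday; 1993-06-30 is a Wednesday, so it moves forward to 1993-07-03.
28 days remain in July 1993 after the 3rd (31 − 3).
Full months from August 1993 through December 1995 contribute their day counts.
Then 19 days into January 1996.
Total: 28 + 31 + 30 + 31 + 30 + 31 + 31 + 28 + 31 + 30 + 31 + 30 + 31 + 31 + 30 + 31 + 30 + 31 + 31 + 28 + 31 + 30 + 31 + 30 + 31 + 31 + 30 + 31 + 30 + 31 + 19 = 930.

930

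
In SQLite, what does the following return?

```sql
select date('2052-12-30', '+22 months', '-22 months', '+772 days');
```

Adding +22 months to 2052-12-30 gives 2054-10-30.
Adding -22 months to 2054-10-30 gives 2052-12-30.
Applying '+772 days' to 2052-12-30: counting 772 days forward gives 2055-02-10.

2055-02-10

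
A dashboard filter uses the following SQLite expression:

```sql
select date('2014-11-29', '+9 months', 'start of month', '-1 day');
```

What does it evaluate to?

2015-07-31

Adding +9 months to 2014-11-29 gives 2015-08-29.
`start of month` rewinds 2015-08-29 to 2015-08-01.
Going back 1 day from 2015-08-01 reaches 2015-07-31 (last day of July, 31 days).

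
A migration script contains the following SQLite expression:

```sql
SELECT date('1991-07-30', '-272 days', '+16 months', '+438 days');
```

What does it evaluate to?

Applying '-272 days' to 1991-07-30: counting 272 days back gives 1990-10-31.
Adding +16 months to 1990-10-31 targets 1992-02-31. February 1992 has only 29 days, so SQLite normalizes the 2-day overflow forward to 1992-03-02.
Applying '+438 days' to 1992-03-02: counting 438 days forward gives 1993-05-14.

1993-05-14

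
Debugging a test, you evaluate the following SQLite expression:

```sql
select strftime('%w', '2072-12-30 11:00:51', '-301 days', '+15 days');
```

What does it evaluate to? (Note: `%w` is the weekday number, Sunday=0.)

First apply '-301 days', '+15 days': 2072-12-30 11:00:51 → 2072-03-19 11:00:51.
2072-03-19 is a Saturday; with Sunday=0 that is 6.

6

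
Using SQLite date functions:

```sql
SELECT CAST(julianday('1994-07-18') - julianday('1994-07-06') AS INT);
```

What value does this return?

12

Both dates are in July 1994: 18 − 6 = 12.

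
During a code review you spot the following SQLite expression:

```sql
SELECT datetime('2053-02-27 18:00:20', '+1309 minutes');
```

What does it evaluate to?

1309 minutes = 21h 49m; +1309 minutes from 2053-02-27 18:00:20 is 2053-02-28 15:49:20 (crosses midnight).

2053-02-28 15:49:20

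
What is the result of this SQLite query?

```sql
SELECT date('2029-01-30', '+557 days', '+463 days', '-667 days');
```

Applying '+557 days' to 2029-01-30: counting 557 days forward gives 2030-08-10.
Applying '+463 days' to 2030-08-10: counting 463 days forward gives 2031-11-16.
Applying '-667 days' to 2031-11-16: counting 667 days back gives 2030-01-18.

2030-01-18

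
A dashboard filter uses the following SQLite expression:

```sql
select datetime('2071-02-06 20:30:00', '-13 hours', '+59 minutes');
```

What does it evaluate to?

2071-02-06 08:29:00

-13 hours from 2071-02-06 20:30:00 is 2071-02-06 07:30:00.
+59 minutes from 2071-02-06 07:30:00 is 2071-02-06 08:29:00.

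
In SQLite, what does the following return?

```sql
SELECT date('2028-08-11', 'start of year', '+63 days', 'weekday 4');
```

`start of year` rewinds 2028-08-11 to 2028-01-01.
Applying '+63 days' to 2028-01-01: counting 63 days forward gives 2028-03-04.
`weekday 4` advances to the next Thursday; 2028-03-04 is a Saturday, so it moves forward to 2028-03-09.

2028-03-09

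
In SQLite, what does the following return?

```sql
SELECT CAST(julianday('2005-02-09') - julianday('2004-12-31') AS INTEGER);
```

40

0 days remain in December 2004 after the 31st (31 − 31).
January 2005: 31 days.
Then 9 days into February 2005.
Total: 0 + 31 + 9 = 40.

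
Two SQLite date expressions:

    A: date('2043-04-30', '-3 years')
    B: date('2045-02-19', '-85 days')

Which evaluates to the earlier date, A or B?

A

A = 2040-04-30.
B = 2044-11-26.
A is earlier.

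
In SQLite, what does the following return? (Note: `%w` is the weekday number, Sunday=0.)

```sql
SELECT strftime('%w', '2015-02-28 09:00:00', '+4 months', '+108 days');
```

First apply '+4 months', '+108 days': 2015-02-28 09:00:00 → 2015-10-14 09:00:00.
2015-10-14 is a Wednesday; with Sunday=0 that is 3.

3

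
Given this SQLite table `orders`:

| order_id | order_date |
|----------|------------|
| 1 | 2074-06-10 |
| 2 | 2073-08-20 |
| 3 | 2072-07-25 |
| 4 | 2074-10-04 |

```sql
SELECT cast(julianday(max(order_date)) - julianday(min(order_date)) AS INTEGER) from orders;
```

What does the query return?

801

MIN = 2072-07-25, MAX = 2074-10-04.
6 days remain in July 2072 after the 25th (31 − 25).
Full months from August 2072 through September 2074 contribute their day counts.
Then 4 days into October 2074.
Total: 6 + 31 + 30 + 31 + 30 + 31 + 31 + 28 + 31 + 30 + 31 + 30 + 31 + 31 + 30 + 31 + 30 + 31 + 31 + 28 + 31 + 30 + 31 + 30 + 31 + 31 + 30 + 4 = 801.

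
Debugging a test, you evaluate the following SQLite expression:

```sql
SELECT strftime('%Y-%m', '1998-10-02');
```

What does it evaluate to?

`%Y-%m` extracts the year-month: 1998-10.

1998-10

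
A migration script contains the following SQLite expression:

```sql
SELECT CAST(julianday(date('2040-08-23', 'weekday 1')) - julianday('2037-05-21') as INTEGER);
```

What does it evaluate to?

`weekday 1` advances to the next Monday; 2040-08-23 is a Thursday, so it moves forward to 2040-08-27.
10 days remain in May 2037 after the 21st (31 − 21).
Full months from June 2037 through July 2040 contribute their day counts.
Then 27 days into August 2040.
Total: 10 + 30 + 31 + 31 + 30 + 31 + 30 + 31 + 31 + 28 + 31 + 30 + 31 + 30 + 31 + 31 + 30 + 31 + 30 + 31 + 31 + 28 + 31 + 30 + 31 + 30 + 31 + 31 + 30 + 31 + 30 + 31 + 31 + 29 + 31 + 30 + 31 + 30 + 31 + 27 = 1194.

1194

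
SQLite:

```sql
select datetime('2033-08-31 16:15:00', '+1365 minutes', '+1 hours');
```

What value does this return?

1365 minutes = 22h 45m; +1365 minutes from 2033-08-31 16:15:00 is 2033-09-01 15:00:00 (crosses midnight).
+1 hours from 2033-09-01 15:00:00 is 2033-09-01 16:00:00.

2033-09-01 16:00:00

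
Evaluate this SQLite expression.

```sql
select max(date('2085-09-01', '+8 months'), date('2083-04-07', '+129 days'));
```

date('2085-09-01', '+8 months') → 2086-05-01.
date('2083-04-07', '+129 days') → 2083-08-14.
Later of the two is 2086-05-01.

2086-05-01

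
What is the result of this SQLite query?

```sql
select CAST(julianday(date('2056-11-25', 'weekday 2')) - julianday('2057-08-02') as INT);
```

-247

`weekday 2` advances to the next Tuesday; 2056-11-25 is a Saturday, so it moves forward to 2056-11-28.
2 days remain in November 2056 after the 28th (30 − 28).
Full months from December 2056 through July 2057 contribute their day counts.
Then 2 days into August 2057.
Total: 2 + 31 + 31 + 28 + 31 + 30 + 31 + 30 + 31 + 2 = 247.
The subtraction is earlier − later, so the result is −247 → -247.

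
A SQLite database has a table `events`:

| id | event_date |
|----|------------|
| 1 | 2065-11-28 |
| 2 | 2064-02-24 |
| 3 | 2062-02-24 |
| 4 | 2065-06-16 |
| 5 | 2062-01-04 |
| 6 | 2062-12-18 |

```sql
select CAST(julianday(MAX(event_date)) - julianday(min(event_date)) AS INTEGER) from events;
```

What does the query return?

MIN = 2062-01-04, MAX = 2065-11-28.
27 days remain in January 2062 after the 4th (31 − 4).
Full months from February 2062 through October 2065 contribute their day counts.
Then 28 days into November 2065.
Total: 27 + 28 + 31 + 30 + 31 + 30 + 31 + 31 + 30 + 31 + 30 + 31 + 31 + 28 + 31 + 30 + 31 + 30 + 31 + 31 + 30 + 31 + 30 + 31 + 31 + 29 + 31 + 30 + 31 + 30 + 31 + 31 + 30 + 31 + 30 + 31 + 31 + 28 + 31 + 30 + 31 + 30 + 31 + 31 + 30 + 31 + 28 = 1424.

1424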